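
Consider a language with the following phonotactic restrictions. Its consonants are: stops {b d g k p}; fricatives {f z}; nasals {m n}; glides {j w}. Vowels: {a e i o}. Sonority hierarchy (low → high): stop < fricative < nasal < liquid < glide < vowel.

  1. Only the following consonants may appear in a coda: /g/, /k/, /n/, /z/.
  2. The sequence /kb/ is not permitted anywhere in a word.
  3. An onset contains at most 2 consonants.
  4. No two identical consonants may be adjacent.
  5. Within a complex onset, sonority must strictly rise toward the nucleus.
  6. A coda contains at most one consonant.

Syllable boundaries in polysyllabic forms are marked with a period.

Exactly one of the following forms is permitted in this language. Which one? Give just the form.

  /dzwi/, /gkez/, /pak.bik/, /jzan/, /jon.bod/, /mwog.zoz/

/dzwi/ — violates constraint 3: syllable 1 onset /dzw/ has 3 consonants (> 2) → not permitted
/gkez/ — violates constraint 5: syllable 1 onset /gk/: /g/ (stop, 1) → /k/ (stop, 1) does not rise → not permitted
/pak.bik/ — violates constraint 2: contains banned sequence /kb/ → not permitted
/jzan/ — violates constraint 5: syllable 1 onset /jz/: /j/ (glide, 5) → /z/ (fricative, 2) does not rise → not permitted
/jon.bod/ — violates constraint 1: syllable 2 coda contains /d/, which is not a licensed coda consonant → not permitted
/mwog.zoz/ — σ1 onset /mw/ (3→5 rises), coda /g/ ok; σ2 onset /z/, coda /z/ ok → permitted

/mwog.zoz/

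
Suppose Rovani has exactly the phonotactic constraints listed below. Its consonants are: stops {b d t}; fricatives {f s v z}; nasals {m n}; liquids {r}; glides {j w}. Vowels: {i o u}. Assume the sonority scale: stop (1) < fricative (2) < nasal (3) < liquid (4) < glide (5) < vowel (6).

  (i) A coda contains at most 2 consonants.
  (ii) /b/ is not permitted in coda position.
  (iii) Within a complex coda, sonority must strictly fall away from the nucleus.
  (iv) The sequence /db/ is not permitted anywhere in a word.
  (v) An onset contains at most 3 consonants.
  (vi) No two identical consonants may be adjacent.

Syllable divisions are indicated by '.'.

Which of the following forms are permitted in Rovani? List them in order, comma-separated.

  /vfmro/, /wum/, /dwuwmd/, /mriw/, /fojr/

/vfmro/ — violates constraint (v): syllable 1 onset /vfmr/ has 4 consonants (> 3) → not permitted
/wum/ — σ1 onset /w/, coda /m/ ok → permitted
/dwuwmd/ — violates constraint (i): syllable 1 coda /wmd/ has 3 consonants (> 2) → not permitted
/mriw/ — σ1 onset /mr/ (2C), coda /w/ ok → permitted
/fojr/ — σ1 onset /f/, coda /jr/ (5→4 falls) ok → permitted

/wum/, /mriw/, /fojr/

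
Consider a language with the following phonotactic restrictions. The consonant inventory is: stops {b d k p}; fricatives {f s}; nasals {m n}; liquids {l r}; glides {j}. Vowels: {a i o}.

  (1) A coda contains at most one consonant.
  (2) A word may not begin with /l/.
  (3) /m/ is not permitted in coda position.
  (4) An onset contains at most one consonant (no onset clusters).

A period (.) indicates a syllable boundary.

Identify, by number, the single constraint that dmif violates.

4

dmif: syllable 1 onset /dm/ has 2 consonants (> 1).
This is a violation of constraint 4: "An onset contains at most one consonant (no onset clusters)."
The remaining constraints (1, 2, 3) are satisfied.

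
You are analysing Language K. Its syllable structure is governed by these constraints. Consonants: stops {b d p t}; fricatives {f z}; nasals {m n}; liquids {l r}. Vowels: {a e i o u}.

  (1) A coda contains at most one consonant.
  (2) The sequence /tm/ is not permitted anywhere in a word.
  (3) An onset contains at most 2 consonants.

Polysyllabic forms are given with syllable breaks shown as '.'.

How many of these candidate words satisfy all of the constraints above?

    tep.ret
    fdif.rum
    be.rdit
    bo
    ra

tep.ret — σ1 onset /t/, coda /p/ ok; σ2 onset /r/, coda /t/ ok → phonotactically legal
fdif.rum — σ1 onset /fd/ (2C), coda /f/ ok; σ2 onset /r/, coda /m/ ok → phonotactically legal
be.rdit — σ1 onset /b/, coda /∅/ ok; σ2 onset /rd/ (2C), coda /t/ ok → phonotactically legal
bo — σ1 onset /b/, coda /∅/ ok → phonotactically legal
ra — σ1 onset /r/, coda /∅/ ok → phonotactically legal
Phonotactically legal: tep.ret, fdif.rum, be.rdit, bo, ra → 5.

5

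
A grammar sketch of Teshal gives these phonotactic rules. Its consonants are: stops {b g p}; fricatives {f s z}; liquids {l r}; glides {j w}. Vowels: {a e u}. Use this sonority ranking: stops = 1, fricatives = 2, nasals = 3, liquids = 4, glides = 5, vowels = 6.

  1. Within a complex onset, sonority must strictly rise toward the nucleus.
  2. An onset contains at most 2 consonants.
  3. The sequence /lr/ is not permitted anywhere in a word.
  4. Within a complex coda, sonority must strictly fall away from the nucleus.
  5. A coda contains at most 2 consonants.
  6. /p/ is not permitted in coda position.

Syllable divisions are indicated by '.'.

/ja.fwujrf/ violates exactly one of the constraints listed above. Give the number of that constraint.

/ja.fwujrf/: syllable 2 coda /jrf/ has 3 consonants (> 2).
This is a violation of constraint 5: "A coda contains at most 2 consonants."
The remaining constraints (1, 2, 3, 4, 6) are satisfied.

5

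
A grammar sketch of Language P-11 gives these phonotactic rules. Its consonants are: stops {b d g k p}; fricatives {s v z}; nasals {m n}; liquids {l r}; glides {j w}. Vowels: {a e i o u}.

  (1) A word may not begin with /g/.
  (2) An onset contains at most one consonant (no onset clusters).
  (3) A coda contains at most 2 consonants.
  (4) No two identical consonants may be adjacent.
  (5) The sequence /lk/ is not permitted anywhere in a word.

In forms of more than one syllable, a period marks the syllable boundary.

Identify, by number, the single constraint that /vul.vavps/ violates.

3

/vul.vavps/: syllable 2 coda /vps/ has 3 consonants (> 2).
This is a violation of constraint 3: "A coda contains at most 2 consonants."
The remaining constraints (1, 2, 4, 5) are satisfied.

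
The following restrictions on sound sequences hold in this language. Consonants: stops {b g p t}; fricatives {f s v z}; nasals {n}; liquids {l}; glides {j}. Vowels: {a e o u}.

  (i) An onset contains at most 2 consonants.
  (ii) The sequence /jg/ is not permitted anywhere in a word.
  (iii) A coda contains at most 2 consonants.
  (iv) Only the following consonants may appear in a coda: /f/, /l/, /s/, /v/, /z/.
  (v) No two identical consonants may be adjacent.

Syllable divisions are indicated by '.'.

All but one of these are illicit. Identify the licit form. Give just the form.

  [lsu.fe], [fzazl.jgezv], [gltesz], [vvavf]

[lsu.fe]

[lsu.fe] — σ1 onset /ls/ (2C), coda /∅/ ok; σ2 onset /f/, coda /∅/ ok → licit
[fzazl.jgezv] — violates constraint (ii): contains banned sequence /jg/ → illicit
[gltesz] — violates constraint (i): syllable 1 onset /glt/ has 3 consonants (> 2) → illicit
[vvavf] — violates constraint (v): adjacent identical consonants /vv/ → illicit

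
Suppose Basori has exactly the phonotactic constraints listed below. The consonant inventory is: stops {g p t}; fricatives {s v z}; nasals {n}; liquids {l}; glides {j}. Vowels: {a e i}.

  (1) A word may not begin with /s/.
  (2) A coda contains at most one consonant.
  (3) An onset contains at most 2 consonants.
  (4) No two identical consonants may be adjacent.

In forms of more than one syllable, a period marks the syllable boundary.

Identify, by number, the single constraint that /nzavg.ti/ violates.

2

/nzavg.ti/: syllable 1 coda /vg/ has 2 consonants (> 1).
This is a violation of constraint 2: "A coda contains at most one consonant."
The remaining constraints (1, 3, 4) are satisfied.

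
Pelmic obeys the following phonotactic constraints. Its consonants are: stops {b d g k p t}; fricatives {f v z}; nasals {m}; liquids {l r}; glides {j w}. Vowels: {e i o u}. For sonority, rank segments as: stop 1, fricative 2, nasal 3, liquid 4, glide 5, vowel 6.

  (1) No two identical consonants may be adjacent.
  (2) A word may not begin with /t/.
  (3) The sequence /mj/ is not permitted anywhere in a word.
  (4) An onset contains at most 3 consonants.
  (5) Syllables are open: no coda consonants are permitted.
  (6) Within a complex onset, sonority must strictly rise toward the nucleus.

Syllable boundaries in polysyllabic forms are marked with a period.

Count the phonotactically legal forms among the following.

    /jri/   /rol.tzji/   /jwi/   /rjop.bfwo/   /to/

0

/jri/ — violates constraint 6: syllable 1 onset /jr/: /j/ (glide, 5) → /r/ (liquid, 4) does not rise → phonotactically illegal
/rol.tzji/ — violates constraint 5: syllable 1 coda /l/ has 1 consonant (> 0) → phonotactically illegal
/jwi/ — violates constraint 6: syllable 1 onset /jw/: /j/ (glide, 5) → /w/ (glide, 5) does not rise → phonotactically illegal
/rjop.bfwo/ — violates constraint 5: syllable 1 coda /p/ has 1 consonant (> 0) → phonotactically illegal
/to/ — violates constraint 2: word begins with /t/ → phonotactically illegal
No form is phonotactically legal → 0.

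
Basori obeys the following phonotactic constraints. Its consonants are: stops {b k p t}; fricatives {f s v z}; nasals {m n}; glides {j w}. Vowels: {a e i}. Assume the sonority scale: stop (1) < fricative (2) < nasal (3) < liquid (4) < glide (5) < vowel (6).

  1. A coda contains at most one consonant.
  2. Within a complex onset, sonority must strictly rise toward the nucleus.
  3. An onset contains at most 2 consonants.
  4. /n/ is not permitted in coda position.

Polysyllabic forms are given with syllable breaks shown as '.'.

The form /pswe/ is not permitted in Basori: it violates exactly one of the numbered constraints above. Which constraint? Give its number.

/pswe/: syllable 1 onset /psw/ has 3 consonants (> 2).
This is a violation of constraint 3: "An onset contains at most 2 consonants."
The remaining constraints (1, 2, 4) are satisfied.

3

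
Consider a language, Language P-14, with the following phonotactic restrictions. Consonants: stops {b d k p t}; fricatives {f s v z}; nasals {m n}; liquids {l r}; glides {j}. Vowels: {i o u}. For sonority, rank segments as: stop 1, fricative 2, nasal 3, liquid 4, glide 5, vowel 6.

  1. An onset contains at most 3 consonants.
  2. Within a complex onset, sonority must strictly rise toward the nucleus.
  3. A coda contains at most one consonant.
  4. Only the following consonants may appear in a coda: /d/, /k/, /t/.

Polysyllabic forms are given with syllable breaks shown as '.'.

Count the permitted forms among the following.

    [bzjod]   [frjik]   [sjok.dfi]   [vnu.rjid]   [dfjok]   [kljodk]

[bzjod] — σ1 onset /bzj/ (1→2→5 rises), coda /d/ ok → permitted
[frjik] — σ1 onset /frj/ (2→4→5 rises), coda /k/ ok → permitted
[sjok.dfi] — σ1 onset /sj/ (2→5 rises), coda /k/ ok; σ2 onset /df/ (1→2 rises), coda /∅/ ok → permitted
[vnu.rjid] — σ1 onset /vn/ (2→3 rises), coda /∅/ ok; σ2 onset /rj/ (4→5 rises), coda /d/ ok → permitted
[dfjok] — σ1 onset /dfj/ (1→2→5 rises), coda /k/ ok → permitted
[kljodk] — violates constraint 3: syllable 1 coda /dk/ has 2 consonants (> 1) → not permitted
Permitted: [bzjod], [frjik], [sjok.dfi], [vnu.rjid], [dfjok] → 5.

5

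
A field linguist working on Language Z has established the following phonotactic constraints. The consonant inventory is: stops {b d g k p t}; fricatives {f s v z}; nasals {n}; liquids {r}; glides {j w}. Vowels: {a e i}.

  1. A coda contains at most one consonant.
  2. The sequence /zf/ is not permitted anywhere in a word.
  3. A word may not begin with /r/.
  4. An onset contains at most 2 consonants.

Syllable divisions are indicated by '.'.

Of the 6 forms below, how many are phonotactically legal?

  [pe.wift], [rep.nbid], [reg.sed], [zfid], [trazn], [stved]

0

[pe.wift] — violates constraint 1: syllable 2 coda /ft/ has 2 consonants (> 1) → phonotactically illegal
[rep.nbid] — violates constraint 3: word begins with /r/ → phonotactically illegal
[reg.sed] — violates constraint 3: word begins with /r/ → phonotactically illegal
[zfid] — violates constraint 2: contains banned sequence /zf/ → phonotactically illegal
[trazn] — violates constraint 1: syllable 1 coda /zn/ has 2 consonants (> 1) → phonotactically illegal
[stved] — violates constraint 4: syllable 1 onset /stv/ has 3 consonants (> 2) → phonotactically illegal
No form is phonotactically legal → 0.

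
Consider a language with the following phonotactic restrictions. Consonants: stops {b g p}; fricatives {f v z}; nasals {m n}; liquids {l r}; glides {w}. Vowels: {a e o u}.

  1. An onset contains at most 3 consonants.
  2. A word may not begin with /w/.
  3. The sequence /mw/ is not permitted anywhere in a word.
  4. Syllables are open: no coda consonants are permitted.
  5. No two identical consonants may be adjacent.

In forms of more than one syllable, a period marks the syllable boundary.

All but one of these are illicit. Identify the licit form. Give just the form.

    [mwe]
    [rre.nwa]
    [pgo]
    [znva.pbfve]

[pgo]

[mwe] — violates constraint 3: contains banned sequence /mw/ → illicit
[rre.nwa] — violates constraint 5: adjacent identical consonants /rr/ → illicit
[pgo] — σ1 onset /pg/ (2C), coda /∅/ ok → licit
[znva.pbfve] — violates constraint 1: syllable 2 onset /pbfv/ has 4 consonants (> 3) → illicit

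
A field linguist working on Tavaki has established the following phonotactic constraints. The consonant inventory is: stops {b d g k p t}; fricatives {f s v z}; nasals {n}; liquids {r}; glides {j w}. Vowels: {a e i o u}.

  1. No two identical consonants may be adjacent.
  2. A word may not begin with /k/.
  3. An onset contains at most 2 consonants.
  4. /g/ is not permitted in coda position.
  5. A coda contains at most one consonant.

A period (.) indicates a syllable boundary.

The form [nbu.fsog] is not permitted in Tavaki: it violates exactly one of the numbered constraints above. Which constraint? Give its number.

4

[nbu.fsog]: syllable 2 coda contains /g/.
This is a violation of constraint 4: "/g/ is not permitted in coda position."
The remaining constraints (1, 2, 3, 5) are satisfied.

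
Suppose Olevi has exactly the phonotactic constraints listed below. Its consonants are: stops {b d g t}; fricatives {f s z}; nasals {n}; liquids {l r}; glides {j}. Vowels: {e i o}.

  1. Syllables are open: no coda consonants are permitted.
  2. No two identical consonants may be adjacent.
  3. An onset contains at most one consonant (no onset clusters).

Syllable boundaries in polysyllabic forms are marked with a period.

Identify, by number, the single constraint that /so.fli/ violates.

/so.fli/: syllable 2 onset /fl/ has 2 consonants (> 1).
This is a violation of constraint 3: "An onset contains at most one consonant (no onset clusters)."
The remaining constraints (1, 2) are satisfied.

3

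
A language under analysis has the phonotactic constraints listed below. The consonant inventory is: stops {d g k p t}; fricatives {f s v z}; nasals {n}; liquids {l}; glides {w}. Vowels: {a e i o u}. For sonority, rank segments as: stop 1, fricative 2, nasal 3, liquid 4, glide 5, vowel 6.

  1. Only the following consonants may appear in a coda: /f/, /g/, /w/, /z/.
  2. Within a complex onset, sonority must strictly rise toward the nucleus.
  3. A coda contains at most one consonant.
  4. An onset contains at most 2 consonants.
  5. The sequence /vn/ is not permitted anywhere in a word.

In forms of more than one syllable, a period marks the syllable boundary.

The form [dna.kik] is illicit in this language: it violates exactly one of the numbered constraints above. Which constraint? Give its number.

[dna.kik]: syllable 2 coda contains /k/, which is not a licensed coda consonant.
This is a violation of constraint 1: "Only the following consonants may appear in a coda: /f/, /g/, /w/, /z/."
The remaining constraints (2, 3, 4, 5) are satisfied.

1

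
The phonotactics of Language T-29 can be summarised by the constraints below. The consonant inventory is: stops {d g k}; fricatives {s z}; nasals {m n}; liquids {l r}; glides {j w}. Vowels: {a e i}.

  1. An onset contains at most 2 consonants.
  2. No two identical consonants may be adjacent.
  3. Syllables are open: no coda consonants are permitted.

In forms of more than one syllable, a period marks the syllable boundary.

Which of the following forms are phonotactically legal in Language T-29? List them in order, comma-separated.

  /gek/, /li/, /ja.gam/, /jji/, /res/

/gek/ — violates constraint 3: syllable 1 coda /k/ has 1 consonant (> 0) → phonotactically illegal
/li/ — σ1 onset /l/, coda /∅/ ok → phonotactically legal
/ja.gam/ — violates constraint 3: syllable 2 coda /m/ has 1 consonant (> 0) → phonotactically illegal
/jji/ — violates constraint 2: adjacent identical consonants /jj/ → phonotactically illegal
/res/ — violates constraint 3: syllable 1 coda /s/ has 1 consonant (> 0) → phonotactically illegal

/li/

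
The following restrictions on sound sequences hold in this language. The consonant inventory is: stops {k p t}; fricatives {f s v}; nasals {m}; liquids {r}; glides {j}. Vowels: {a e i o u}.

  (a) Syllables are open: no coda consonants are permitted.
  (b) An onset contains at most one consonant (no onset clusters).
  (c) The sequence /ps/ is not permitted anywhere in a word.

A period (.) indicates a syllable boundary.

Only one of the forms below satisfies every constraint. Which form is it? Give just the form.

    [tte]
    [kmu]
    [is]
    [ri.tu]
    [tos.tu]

[tte] — violates constraint (b): syllable 1 onset /tt/ has 2 consonants (> 1) → illicit
[kmu] — violates constraint (b): syllable 1 onset /km/ has 2 consonants (> 1) → illicit
[is] — violates constraint (a): syllable 1 coda /s/ has 1 consonant (> 0) → illicit
[ri.tu] — σ1 onset /r/, coda /∅/ ok; σ2 onset /t/, coda /∅/ ok → licit
[tos.tu] — violates constraint (a): syllable 1 coda /s/ has 1 consonant (> 0) → illicit

[ri.tu]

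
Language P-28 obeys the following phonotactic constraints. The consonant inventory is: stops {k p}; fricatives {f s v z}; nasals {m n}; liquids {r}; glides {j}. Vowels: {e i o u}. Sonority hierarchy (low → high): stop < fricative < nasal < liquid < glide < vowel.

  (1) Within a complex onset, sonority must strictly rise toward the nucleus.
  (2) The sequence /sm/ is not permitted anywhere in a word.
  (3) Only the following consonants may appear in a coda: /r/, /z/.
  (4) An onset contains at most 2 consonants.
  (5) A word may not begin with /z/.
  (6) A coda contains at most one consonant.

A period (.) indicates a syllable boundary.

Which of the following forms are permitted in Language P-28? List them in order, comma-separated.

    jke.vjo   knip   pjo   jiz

pjo, jiz

jke.vjo — violates constraint 1: syllable 1 onset /jk/: /j/ (glide, 5) → /k/ (stop, 1) does not rise → not permitted
knip — violates constraint 3: syllable 1 coda contains /p/, which is not a licensed coda consonant → not permitted
pjo — σ1 onset /pj/ (1→5 rises), coda /∅/ ok → permitted
jiz — σ1 onset /j/, coda /z/ ok → permitted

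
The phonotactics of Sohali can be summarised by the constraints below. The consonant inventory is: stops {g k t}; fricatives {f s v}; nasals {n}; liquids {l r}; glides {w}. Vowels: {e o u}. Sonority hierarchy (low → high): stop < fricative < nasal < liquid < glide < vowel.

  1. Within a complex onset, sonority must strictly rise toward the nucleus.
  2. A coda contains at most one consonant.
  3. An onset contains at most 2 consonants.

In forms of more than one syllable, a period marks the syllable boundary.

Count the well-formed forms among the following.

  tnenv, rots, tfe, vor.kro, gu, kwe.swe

tnenv — violates constraint 2: syllable 1 coda /nv/ has 2 consonants (> 1) → ill-formed
rots — violates constraint 2: syllable 1 coda /ts/ has 2 consonants (> 1) → ill-formed
tfe — σ1 onset /tf/ (1→2 rises), coda /∅/ ok → well-formed
vor.kro — σ1 onset /v/, coda /r/ ok; σ2 onset /kr/ (1→4 rises), coda /∅/ ok → well-formed
gu — σ1 onset /g/, coda /∅/ ok → well-formed
kwe.swe — σ1 onset /kw/ (1→5 rises), coda /∅/ ok; σ2 onset /sw/ (2→5 rises), coda /∅/ ok → well-formed
Well-formed: tfe, vor.kro, gu, kwe.swe → 4.

4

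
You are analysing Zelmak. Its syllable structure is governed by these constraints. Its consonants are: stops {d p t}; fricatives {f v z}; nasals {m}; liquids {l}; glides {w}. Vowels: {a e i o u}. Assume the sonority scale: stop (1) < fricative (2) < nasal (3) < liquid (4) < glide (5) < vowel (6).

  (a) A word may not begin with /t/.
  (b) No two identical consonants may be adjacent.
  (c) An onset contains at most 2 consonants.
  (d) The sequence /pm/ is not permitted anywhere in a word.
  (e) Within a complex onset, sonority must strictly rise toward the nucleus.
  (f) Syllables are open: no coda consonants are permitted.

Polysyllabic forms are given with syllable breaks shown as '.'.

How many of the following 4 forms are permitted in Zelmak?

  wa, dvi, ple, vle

4

wa — σ1 onset /w/, coda /∅/ ok → permitted
dvi — σ1 onset /dv/ (1→2 rises), coda /∅/ ok → permitted
ple — σ1 onset /pl/ (1→4 rises), coda /∅/ ok → permitted
vle — σ1 onset /vl/ (2→4 rises), coda /∅/ ok → permitted
Permitted: wa, dvi, ple, vle → 4.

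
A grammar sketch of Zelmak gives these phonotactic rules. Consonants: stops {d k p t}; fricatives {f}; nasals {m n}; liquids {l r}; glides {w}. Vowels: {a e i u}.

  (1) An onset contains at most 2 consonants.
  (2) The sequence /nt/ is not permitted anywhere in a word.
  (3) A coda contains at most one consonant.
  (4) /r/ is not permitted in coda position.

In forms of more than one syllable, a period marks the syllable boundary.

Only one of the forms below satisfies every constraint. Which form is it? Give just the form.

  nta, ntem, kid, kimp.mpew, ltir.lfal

nta — violates constraint 2: contains banned sequence /nt/ → phonotactically illegal
ntem — violates constraint 2: contains banned sequence /nt/ → phonotactically illegal
kid — σ1 onset /k/, coda /d/ ok → phonotactically legal
kimp.mpew — violates constraint 3: syllable 1 coda /mp/ has 2 consonants (> 1) → phonotactically illegal
ltir.lfal — violates constraint 4: syllable 1 coda contains /r/ → phonotactically illegal

kid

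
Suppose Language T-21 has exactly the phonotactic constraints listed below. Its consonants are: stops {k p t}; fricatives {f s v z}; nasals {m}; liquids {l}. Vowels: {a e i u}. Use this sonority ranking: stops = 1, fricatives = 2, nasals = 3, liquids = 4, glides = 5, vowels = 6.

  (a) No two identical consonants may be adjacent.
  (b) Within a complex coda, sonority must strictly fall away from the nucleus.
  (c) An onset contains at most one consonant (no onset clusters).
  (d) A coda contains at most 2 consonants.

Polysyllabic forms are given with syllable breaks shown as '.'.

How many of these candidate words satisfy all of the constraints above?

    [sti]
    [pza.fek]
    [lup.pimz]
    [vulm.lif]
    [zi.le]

[sti] — violates constraint (c): syllable 1 onset /st/ has 2 consonants (> 1) → phonotactically illegal
[pza.fek] — violates constraint (c): syllable 1 onset /pz/ has 2 consonants (> 1) → phonotactically illegal
[lup.pimz] — violates constraint (a): adjacent identical consonants /pp/ → phonotactically illegal
[vulm.lif] — σ1 onset /v/, coda /lm/ (4→3 falls) ok; σ2 onset /l/, coda /f/ ok → phonotactically legal
[zi.le] — σ1 onset /z/, coda /∅/ ok; σ2 onset /l/, coda /∅/ ok → phonotactically legal
Phonotactically legal: [vulm.lif], [zi.le] → 2.

2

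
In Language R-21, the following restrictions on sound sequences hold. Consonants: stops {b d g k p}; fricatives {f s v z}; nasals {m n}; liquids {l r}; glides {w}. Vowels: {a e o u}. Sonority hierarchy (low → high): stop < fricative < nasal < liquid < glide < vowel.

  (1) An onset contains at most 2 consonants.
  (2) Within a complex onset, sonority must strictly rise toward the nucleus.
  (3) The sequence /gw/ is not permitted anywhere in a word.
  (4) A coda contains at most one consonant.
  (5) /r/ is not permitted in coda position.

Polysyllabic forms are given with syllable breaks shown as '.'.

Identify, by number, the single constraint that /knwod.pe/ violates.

/knwod.pe/: syllable 1 onset /knw/ has 3 consonants (> 2).
This is a violation of constraint 1: "An onset contains at most 2 consonants."
The remaining constraints (2, 3, 4, 5) are satisfied.

1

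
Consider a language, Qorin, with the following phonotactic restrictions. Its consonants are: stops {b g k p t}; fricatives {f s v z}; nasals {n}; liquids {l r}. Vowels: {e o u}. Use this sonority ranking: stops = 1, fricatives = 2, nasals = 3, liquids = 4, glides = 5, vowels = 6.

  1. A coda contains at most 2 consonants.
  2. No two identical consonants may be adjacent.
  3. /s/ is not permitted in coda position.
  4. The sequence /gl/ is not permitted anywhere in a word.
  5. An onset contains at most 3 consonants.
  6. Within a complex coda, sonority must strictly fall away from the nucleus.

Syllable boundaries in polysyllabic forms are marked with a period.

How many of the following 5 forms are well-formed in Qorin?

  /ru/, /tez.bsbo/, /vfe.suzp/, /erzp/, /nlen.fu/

/ru/ — σ1 onset /r/, coda /∅/ ok → well-formed
/tez.bsbo/ — σ1 onset /t/, coda /z/ ok; σ2 onset /bsb/ (3C), coda /∅/ ok → well-formed
/vfe.suzp/ — σ1 onset /vf/ (2C), coda /∅/ ok; σ2 onset /s/, coda /zp/ (2→1 falls) ok → well-formed
/erzp/ — violates constraint 1: syllable 1 coda /rzp/ has 3 consonants (> 2) → ill-formed
/nlen.fu/ — σ1 onset /nl/ (2C), coda /n/ ok; σ2 onset /f/, coda /∅/ ok → well-formed
Well-formed: /ru/, /tez.bsbo/, /vfe.suzp/, /nlen.fu/ → 4.

4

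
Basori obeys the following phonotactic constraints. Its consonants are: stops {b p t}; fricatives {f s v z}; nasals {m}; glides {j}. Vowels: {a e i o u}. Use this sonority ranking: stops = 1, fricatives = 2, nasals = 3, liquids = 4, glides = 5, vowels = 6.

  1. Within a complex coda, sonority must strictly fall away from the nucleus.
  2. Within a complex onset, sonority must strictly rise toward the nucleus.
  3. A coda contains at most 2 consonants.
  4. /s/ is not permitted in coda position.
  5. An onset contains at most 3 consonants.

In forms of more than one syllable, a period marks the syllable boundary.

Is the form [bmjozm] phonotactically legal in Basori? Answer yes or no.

[bmjozm] — violates constraint 1: syllable 1 coda /zm/: /z/ (fricative, 2) → /m/ (nasal, 3) does not fall → phonotactically illegal

no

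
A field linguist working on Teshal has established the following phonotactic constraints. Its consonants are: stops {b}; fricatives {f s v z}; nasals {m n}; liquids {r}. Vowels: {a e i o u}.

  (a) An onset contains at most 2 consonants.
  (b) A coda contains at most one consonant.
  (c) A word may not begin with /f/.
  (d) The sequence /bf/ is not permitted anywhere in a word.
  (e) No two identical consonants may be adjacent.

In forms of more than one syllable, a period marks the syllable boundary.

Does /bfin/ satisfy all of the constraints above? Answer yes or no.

/bfin/ — violates constraint (d): contains banned sequence /bf/ → phonotactically illegal

no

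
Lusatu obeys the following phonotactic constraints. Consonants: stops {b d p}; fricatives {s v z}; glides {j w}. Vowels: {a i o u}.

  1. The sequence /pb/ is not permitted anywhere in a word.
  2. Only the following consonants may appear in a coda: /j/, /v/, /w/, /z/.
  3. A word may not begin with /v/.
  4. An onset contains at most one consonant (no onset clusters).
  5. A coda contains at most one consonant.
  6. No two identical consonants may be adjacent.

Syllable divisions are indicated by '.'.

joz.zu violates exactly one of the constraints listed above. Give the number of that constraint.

joz.zu: adjacent identical consonants /zz/.
This is a violation of constraint 6: "No two identical consonants may be adjacent."
The remaining constraints (1, 2, 3, 4, 5) are satisfied.

6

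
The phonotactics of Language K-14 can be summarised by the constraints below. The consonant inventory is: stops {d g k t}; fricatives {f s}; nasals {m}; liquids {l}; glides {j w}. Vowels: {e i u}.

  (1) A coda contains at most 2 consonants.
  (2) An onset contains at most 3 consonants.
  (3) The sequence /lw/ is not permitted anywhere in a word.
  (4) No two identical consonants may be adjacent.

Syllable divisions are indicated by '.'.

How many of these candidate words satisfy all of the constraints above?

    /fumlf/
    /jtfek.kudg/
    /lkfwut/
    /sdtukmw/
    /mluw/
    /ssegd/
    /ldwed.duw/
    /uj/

/fumlf/ — violates constraint 1: syllable 1 coda /mlf/ has 3 consonants (> 2) → phonotactically illegal
/jtfek.kudg/ — violates constraint 4: adjacent identical consonants /kk/ → phonotactically illegal
/lkfwut/ — violates constraint 2: syllable 1 onset /lkfw/ has 4 consonants (> 3) → phonotactically illegal
/sdtukmw/ — violates constraint 1: syllable 1 coda /kmw/ has 3 consonants (> 2) → phonotactically illegal
/mluw/ — σ1 onset /ml/ (2C), coda /w/ ok → phonotactically legal
/ssegd/ — violates constraint 4: adjacent identical consonants /ss/ → phonotactically illegal
/ldwed.duw/ — violates constraint 4: adjacent identical consonants /dd/ → phonotactically illegal
/uj/ — σ1 onset /∅/, coda /j/ ok → phonotactically legal
Phonotactically legal: /mluw/, /uj/ → 2.

2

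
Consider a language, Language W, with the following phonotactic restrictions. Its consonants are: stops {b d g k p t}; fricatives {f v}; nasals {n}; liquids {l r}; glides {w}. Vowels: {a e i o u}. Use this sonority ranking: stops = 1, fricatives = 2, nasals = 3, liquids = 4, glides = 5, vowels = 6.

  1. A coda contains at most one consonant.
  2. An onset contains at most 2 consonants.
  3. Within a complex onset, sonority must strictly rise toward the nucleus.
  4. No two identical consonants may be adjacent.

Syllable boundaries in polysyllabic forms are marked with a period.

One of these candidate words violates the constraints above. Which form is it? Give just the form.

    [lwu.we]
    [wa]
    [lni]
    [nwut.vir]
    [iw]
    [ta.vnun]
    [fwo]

[lni]

[lwu.we] — σ1 onset /lw/ (4→5 rises), coda /∅/ ok; σ2 onset /w/, coda /∅/ ok → permitted
[wa] — σ1 onset /w/, coda /∅/ ok → permitted
[lni] — violates constraint 3: syllable 1 onset /ln/: /l/ (liquid, 4) → /n/ (nasal, 3) does not rise → not permitted
[nwut.vir] — σ1 onset /nw/ (3→5 rises), coda /t/ ok; σ2 onset /v/, coda /r/ ok → permitted
[iw] — σ1 onset /∅/, coda /w/ ok → permitted
[ta.vnun] — σ1 onset /t/, coda /∅/ ok; σ2 onset /vn/ (2→3 rises), coda /n/ ok → permitted
[fwo] — σ1 onset /fw/ (2→5 rises), coda /∅/ ok → permitted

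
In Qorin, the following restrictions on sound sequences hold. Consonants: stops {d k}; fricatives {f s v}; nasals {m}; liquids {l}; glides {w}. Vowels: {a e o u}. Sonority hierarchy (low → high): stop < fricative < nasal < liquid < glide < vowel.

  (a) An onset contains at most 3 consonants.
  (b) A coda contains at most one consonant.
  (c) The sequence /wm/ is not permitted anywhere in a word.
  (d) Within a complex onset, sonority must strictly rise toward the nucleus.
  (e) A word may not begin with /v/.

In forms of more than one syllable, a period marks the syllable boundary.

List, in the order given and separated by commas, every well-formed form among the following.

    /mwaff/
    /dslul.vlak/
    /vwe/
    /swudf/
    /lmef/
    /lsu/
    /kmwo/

/dslul.vlak/, /kmwo/

/mwaff/ — violates constraint (b): syllable 1 coda /ff/ has 2 consonants (> 1) → ill-formed
/dslul.vlak/ — σ1 onset /dsl/ (1→2→4 rises), coda /l/ ok; σ2 onset /vl/ (2→4 rises), coda /k/ ok → well-formed
/vwe/ — violates constraint (e): word begins with /v/ → ill-formed
/swudf/ — violates constraint (b): syllable 1 coda /df/ has 2 consonants (> 1) → ill-formed
/lmef/ — violates constraint (d): syllable 1 onset /lm/: /l/ (liquid, 4) → /m/ (nasal, 3) does not rise → ill-formed
/lsu/ — violates constraint (d): syllable 1 onset /ls/: /l/ (liquid, 4) → /s/ (fricative, 2) does not rise → ill-formed
/kmwo/ — σ1 onset /kmw/ (1→3→5 rises), coda /∅/ ok → well-formed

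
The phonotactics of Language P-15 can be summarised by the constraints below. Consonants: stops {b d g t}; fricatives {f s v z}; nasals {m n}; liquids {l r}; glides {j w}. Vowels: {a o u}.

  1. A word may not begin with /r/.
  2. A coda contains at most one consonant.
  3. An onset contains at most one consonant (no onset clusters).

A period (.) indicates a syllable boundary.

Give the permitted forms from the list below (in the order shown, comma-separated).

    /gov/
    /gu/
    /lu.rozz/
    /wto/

/gov/, /gu/

/gov/ — σ1 onset /g/, coda /v/ ok → permitted
/gu/ — σ1 onset /g/, coda /∅/ ok → permitted
/lu.rozz/ — violates constraint 2: syllable 2 coda /zz/ has 2 consonants (> 1) → not permitted
/wto/ — violates constraint 3: syllable 1 onset /wt/ has 2 consonants (> 1) → not permitted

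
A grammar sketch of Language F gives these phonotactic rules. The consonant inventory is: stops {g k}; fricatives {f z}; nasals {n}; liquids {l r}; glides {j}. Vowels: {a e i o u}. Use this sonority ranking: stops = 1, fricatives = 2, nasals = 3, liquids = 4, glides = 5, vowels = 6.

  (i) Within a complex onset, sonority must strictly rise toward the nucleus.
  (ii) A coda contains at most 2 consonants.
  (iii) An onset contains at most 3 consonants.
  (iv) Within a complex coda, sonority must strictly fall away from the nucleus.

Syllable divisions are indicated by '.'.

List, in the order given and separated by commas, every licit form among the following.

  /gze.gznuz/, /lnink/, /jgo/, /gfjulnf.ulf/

/gze.gznuz/ — σ1 onset /gz/ (1→2 rises), coda /∅/ ok; σ2 onset /gzn/ (1→2→3 rises), coda /z/ ok → licit
/lnink/ — violates constraint (i): syllable 1 onset /ln/: /l/ (liquid, 4) → /n/ (nasal, 3) does not rise → illicit
/jgo/ — violates constraint (i): syllable 1 onset /jg/: /j/ (glide, 5) → /g/ (stop, 1) does not rise → illicit
/gfjulnf.ulf/ — violates constraint (ii): syllable 1 coda /lnf/ has 3 consonants (> 2) → illicit

/gze.gznuz/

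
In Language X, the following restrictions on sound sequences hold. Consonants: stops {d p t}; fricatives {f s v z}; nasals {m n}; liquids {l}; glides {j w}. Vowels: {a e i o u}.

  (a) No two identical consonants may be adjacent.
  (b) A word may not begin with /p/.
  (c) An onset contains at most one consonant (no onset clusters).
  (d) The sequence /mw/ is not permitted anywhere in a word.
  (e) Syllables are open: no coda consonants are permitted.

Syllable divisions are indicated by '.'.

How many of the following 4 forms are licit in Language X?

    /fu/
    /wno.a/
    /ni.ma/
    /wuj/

/fu/ — σ1 onset /f/, coda /∅/ ok → licit
/wno.a/ — violates constraint (c): syllable 1 onset /wn/ has 2 consonants (> 1) → illicit
/ni.ma/ — σ1 onset /n/, coda /∅/ ok; σ2 onset /m/, coda /∅/ ok → licit
/wuj/ — violates constraint (e): syllable 1 coda /j/ has 1 consonant (> 0) → illicit
Licit: /fu/, /ni.ma/ → 2.

2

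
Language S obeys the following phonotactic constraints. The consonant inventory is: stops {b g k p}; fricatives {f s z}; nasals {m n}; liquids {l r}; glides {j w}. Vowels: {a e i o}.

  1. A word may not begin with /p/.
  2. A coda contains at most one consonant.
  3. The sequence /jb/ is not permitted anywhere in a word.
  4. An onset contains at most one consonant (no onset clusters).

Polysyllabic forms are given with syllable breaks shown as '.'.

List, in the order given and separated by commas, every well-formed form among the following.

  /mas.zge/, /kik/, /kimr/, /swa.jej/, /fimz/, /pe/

/mas.zge/ — violates constraint 4: syllable 2 onset /zg/ has 2 consonants (> 1) → ill-formed
/kik/ — σ1 onset /k/, coda /k/ ok → well-formed
/kimr/ — violates constraint 2: syllable 1 coda /mr/ has 2 consonants (> 1) → ill-formed
/swa.jej/ — violates constraint 4: syllable 1 onset /sw/ has 2 consonants (> 1) → ill-formed
/fimz/ — violates constraint 2: syllable 1 coda /mz/ has 2 consonants (> 1) → ill-formed
/pe/ — violates constraint 1: word begins with /p/ → ill-formed

/kik/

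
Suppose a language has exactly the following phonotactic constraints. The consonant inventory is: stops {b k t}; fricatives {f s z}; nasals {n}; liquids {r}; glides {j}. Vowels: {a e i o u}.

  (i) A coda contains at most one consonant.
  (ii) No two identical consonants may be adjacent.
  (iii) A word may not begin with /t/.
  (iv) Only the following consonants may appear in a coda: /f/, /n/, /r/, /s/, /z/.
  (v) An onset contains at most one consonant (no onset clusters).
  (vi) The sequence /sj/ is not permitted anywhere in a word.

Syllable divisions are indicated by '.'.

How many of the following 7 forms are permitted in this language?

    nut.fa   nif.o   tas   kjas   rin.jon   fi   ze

4

nut.fa — violates constraint (iv): syllable 1 coda contains /t/, which is not a licensed coda consonant → not permitted
nif.o — σ1 onset /n/, coda /f/ ok; σ2 onset /∅/, coda /∅/ ok → permitted
tas — violates constraint (iii): word begins with /t/ → not permitted
kjas — violates constraint (v): syllable 1 onset /kj/ has 2 consonants (> 1) → not permitted
rin.jon — σ1 onset /r/, coda /n/ ok; σ2 onset /j/, coda /n/ ok → permitted
fi — σ1 onset /f/, coda /∅/ ok → permitted
ze — σ1 onset /z/, coda /∅/ ok → permitted
Permitted: nif.o, rin.jon, fi, ze → 4.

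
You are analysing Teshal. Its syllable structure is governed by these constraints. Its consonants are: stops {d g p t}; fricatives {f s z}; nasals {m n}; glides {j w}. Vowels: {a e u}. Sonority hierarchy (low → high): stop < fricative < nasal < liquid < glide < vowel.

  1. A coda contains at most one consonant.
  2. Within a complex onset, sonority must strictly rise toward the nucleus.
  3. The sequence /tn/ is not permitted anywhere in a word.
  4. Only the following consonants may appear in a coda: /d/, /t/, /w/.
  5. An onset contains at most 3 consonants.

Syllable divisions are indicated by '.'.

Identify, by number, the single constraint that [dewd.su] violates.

1

[dewd.su]: syllable 1 coda /wd/ has 2 consonants (> 1).
This is a violation of constraint 1: "A coda contains at most one consonant."
The remaining constraints (2, 3, 4, 5) are satisfied.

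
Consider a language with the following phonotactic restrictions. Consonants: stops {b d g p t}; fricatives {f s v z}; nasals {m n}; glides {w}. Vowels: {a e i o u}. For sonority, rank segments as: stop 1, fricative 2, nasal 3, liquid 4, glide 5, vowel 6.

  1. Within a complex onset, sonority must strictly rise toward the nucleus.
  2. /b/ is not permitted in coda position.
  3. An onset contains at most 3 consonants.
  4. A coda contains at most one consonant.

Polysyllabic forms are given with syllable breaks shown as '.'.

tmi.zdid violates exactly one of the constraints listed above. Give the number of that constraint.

1

tmi.zdid: syllable 2 onset /zd/: /z/ (fricative, 2) → /d/ (stop, 1) does not rise.
This is a violation of constraint 1: "Within a complex onset, sonority must strictly rise toward the nucleus."
The remaining constraints (2, 3, 4) are satisfied.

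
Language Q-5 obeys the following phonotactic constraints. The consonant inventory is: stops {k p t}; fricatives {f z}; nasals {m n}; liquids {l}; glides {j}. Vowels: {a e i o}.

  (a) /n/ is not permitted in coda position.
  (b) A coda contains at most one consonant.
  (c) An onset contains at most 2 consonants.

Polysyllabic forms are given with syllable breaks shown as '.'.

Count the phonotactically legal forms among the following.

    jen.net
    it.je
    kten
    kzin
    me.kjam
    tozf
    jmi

jen.net — violates constraint (a): syllable 1 coda contains /n/ → phonotactically illegal
it.je — σ1 onset /∅/, coda /t/ ok; σ2 onset /j/, coda /∅/ ok → phonotactically legal
kten — violates constraint (a): syllable 1 coda contains /n/ → phonotactically illegal
kzin — violates constraint (a): syllable 1 coda contains /n/ → phonotactically illegal
me.kjam — σ1 onset /m/, coda /∅/ ok; σ2 onset /kj/ (2C), coda /m/ ok → phonotactically legal
tozf — violates constraint (b): syllable 1 coda /zf/ has 2 consonants (> 1) → phonotactically illegal
jmi — σ1 onset /jm/ (2C), coda /∅/ ok → phonotactically legal
Phonotactically legal: it.je, me.kjam, jmi → 3.

3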